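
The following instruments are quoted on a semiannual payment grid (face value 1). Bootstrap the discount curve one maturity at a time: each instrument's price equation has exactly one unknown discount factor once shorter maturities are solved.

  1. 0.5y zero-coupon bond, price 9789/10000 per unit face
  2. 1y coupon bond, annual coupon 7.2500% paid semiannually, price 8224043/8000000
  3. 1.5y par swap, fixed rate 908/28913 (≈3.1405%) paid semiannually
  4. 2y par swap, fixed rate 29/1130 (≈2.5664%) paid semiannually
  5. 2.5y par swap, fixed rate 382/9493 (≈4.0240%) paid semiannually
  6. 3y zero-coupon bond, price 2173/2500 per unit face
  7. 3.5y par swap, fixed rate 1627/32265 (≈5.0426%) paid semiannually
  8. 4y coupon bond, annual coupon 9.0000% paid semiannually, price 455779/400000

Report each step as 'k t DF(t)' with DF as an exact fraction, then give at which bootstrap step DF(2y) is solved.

1 1/2 9789/10000
2 1 4789/5000
3 3/2 4773/5000
4 2 9507/10000
5 5/2 1809/2000
6 3 2173/2500
7 7/2 8373/10000
8 4 13/16
DF(2y) is solved at step 4

step 1 [0.5y] zero: DF = P = 9789/10000 ≈ 0.978900
step 2 [1y] bond c/2=29/800: DF=(8224043/8000000 − 29/800·(0.978900))/(1+29/800) = 4789/5000 ≈ 0.957800
step 3 [1.5y] swap r/2=454/28913: DF=(1 − 454/28913·(0.978900+0.957800))/(1+454/28913) = 4773/5000 ≈ 0.954600
step 4 [2y] swap r/2=29/2260: DF=(1 − 29/2260·(0.978900+0.957800+0.954600))/(1+29/2260) = 9507/10000 ≈ 0.950700
step 5 [2.5y] swap r/2=191/9493: DF=(1 − 191/9493·(0.978900+0.957800+0.954600+0.950700))/(1+191/9493) = 1809/2000 ≈ 0.904500
step 6 [3y] zero: DF = P = 2173/2500 ≈ 0.869200
step 7 [3.5y] swap r/2=1627/64530: DF=(1 − 1627/64530·(0.978900+0.957800+0.954600+0.950700+0.904500+0.869200))/(1+1627/64530) = 8373/10000 ≈ 0.837300
step 8 [4y] bond c/2=9/200: DF=(455779/400000 − 9/200·(0.978900+0.957800+0.954600+0.950700+0.904500+0.869200+0.837300))/(1+9/200) = 13/16 ≈ 0.812500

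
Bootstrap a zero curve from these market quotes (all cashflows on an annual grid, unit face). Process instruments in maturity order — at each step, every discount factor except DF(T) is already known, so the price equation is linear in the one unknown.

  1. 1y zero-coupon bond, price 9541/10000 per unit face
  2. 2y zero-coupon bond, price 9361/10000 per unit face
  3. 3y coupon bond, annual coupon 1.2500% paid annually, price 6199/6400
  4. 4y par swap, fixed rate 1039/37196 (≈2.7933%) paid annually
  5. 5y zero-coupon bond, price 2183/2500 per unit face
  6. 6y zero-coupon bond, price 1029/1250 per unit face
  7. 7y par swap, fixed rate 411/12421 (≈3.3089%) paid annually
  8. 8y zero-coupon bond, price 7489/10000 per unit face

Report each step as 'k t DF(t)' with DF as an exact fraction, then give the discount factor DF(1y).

step 1 [1y] zero: DF = P = 9541/10000 ≈ 0.954100
step 2 [2y] zero: DF = P = 9361/10000 ≈ 0.936100
step 3 [3y] bond c/1=1/80: DF=(6199/6400 − 1/80·(0.954100+0.936100))/(1+1/80) = 9333/10000 ≈ 0.933300
step 4 [4y] swap r/1=1039/37196: DF=(1 − 1039/37196·(0.954100+0.936100+0.933300))/(1+1039/37196) = 8961/10000 ≈ 0.896100
step 5 [5y] zero: DF = P = 2183/2500 ≈ 0.873200
step 6 [6y] zero: DF = P = 1029/1250 ≈ 0.823200
step 7 [7y] swap r/1=411/12421: DF=(1 − 411/12421·(0.954100+0.936100+0.933300+0.896100+0.873200+0.823200))/(1+411/12421) = 1589/2000 ≈ 0.794500
step 8 [8y] zero: DF = P = 7489/10000 ≈ 0.748900

1 1 9541/10000
2 2 9361/10000
3 3 9333/10000
4 4 8961/10000
5 5 2183/2500
6 6 1029/1250
7 7 1589/2000
8 8 7489/10000
DF(1y) = 9541/10000 ≈ 0.954100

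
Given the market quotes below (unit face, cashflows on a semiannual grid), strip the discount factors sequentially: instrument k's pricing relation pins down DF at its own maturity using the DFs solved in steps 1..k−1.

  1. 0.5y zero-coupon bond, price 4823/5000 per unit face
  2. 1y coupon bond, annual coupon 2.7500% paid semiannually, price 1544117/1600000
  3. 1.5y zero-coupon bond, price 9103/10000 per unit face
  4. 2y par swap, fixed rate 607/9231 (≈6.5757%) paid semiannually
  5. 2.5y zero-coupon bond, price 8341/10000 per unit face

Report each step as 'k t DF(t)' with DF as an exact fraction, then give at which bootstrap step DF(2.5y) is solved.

1 1/2 4823/5000
2 1 9389/10000
3 3/2 9103/10000
4 2 4393/5000
5 5/2 8341/10000
DF(2.5y) is solved at step 5

step 1 [0.5y] zero: DF = P = 4823/5000 ≈ 0.964600
step 2 [1y] bond c/2=11/800: DF=(1544117/1600000 − 11/800·(0.964600))/(1+11/800) = 9389/10000 ≈ 0.938900
step 3 [1.5y] zero: DF = P = 9103/10000 ≈ 0.910300
step 4 [2y] swap r/2=607/18462: DF=(1 − 607/18462·(0.964600+0.938900+0.910300))/(1+607/18462) = 4393/5000 ≈ 0.878600
step 5 [2.5y] zero: DF = P = 8341/10000 ≈ 0.834100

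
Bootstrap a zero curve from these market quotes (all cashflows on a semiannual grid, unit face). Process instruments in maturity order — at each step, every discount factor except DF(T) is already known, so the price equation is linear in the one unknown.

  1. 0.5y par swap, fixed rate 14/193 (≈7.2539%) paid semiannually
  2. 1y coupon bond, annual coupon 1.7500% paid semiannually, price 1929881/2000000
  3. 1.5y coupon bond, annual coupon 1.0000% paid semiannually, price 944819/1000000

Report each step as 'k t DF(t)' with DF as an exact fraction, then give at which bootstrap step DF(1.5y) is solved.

step 1 [0.5y] swap r/2=7/193: DF=(1 − 7/193·(0))/(1+7/193) = 193/200 ≈ 0.965000
step 2 [1y] bond c/2=7/800: DF=(1929881/2000000 − 7/800·(0.965000))/(1+7/800) = 4741/5000 ≈ 0.948200
step 3 [1.5y] bond c/2=1/200: DF=(944819/1000000 − 1/200·(0.965000+0.948200))/(1+1/200) = 4653/5000 ≈ 0.930600

1 1/2 193/200
2 1 4741/5000
3 3/2 4653/5000
DF(1.5y) is solved at step 3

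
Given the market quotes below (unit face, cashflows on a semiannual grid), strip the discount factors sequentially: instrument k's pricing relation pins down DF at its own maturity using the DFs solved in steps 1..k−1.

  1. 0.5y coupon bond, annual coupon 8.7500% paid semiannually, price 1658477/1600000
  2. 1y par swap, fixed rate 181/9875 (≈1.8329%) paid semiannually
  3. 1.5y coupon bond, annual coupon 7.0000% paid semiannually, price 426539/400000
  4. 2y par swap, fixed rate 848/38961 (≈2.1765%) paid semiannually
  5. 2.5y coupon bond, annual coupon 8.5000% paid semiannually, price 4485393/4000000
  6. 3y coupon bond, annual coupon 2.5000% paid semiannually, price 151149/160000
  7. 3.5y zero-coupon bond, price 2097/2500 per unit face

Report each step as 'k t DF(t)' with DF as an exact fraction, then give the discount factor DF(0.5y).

1 1/2 9931/10000
2 1 9819/10000
3 3/2 1927/2000
4 2 1197/1250
5 5/2 573/625
6 3 546/625
7 7/2 2097/2500
DF(0.5y) = 9931/10000 ≈ 0.993100

step 1 [0.5y] bond c/2=7/160: DF=(1658477/1600000 − 7/160·(0))/(1+7/160) = 9931/10000 ≈ 0.993100
step 2 [1y] swap r/2=181/19750: DF=(1 − 181/19750·(0.993100))/(1+181/19750) = 9819/10000 ≈ 0.981900
step 3 [1.5y] bond c/2=7/200: DF=(426539/400000 − 7/200·(0.993100+0.981900))/(1+7/200) = 1927/2000 ≈ 0.963500
step 4 [2y] swap r/2=424/38961: DF=(1 − 424/38961·(0.993100+0.981900+0.963500))/(1+424/38961) = 1197/1250 ≈ 0.957600
step 5 [2.5y] bond c/2=17/400: DF=(4485393/4000000 − 17/400·(0.993100+0.981900+0.963500+0.957600))/(1+17/400) = 573/625 ≈ 0.916800
step 6 [3y] bond c/2=1/80: DF=(151149/160000 − 1/80·(0.993100+0.981900+0.963500+0.957600+0.916800))/(1+1/80) = 546/625 ≈ 0.873600
step 7 [3.5y] zero: DF = P = 2097/2500 ≈ 0.838800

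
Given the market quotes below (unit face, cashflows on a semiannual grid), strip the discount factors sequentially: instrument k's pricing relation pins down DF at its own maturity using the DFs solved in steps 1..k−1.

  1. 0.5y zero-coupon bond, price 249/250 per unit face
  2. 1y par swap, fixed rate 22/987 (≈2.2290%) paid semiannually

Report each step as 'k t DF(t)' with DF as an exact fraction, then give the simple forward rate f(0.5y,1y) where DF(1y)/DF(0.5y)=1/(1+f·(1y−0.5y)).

1 1/2 249/250
2 1 489/500
f(0.5y,1y) = ((249/250)/(489/500) − 1)/(1/2) = 6/163 ≈ 3.6810%

step 1 [0.5y] zero: DF = P = 249/250 ≈ 0.996000
step 2 [1y] swap r/2=11/987: DF=(1 − 11/987·(0.996000))/(1+11/987) = 489/500 ≈ 0.978000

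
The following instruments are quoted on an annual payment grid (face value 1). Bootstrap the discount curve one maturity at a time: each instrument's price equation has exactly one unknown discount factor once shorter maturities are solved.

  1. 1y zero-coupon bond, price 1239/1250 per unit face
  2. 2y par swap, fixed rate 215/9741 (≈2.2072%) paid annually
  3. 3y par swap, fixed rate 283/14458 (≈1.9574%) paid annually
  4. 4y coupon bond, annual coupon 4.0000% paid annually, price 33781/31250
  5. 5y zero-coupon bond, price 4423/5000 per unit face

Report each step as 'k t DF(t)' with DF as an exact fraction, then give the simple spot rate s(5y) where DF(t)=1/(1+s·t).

step 1 [1y] zero: DF = P = 1239/1250 ≈ 0.991200
step 2 [2y] swap r/1=215/9741: DF=(1 − 215/9741·(0.991200))/(1+215/9741) = 957/1000 ≈ 0.957000
step 3 [3y] swap r/1=283/14458: DF=(1 − 283/14458·(0.991200+0.957000))/(1+283/14458) = 4717/5000 ≈ 0.943400
step 4 [4y] bond c/1=1/25: DF=(33781/31250 − 1/25·(0.991200+0.957000+0.943400))/(1+1/25) = 4641/5000 ≈ 0.928200
step 5 [5y] zero: DF = P = 4423/5000 ≈ 0.884600

1 1 1239/1250
2 2 957/1000
3 3 4717/5000
4 4 4641/5000
5 5 4423/5000
s(5y) = (1/(4423/5000) − 1)/(5) = 577/22115 ≈ 2.6091%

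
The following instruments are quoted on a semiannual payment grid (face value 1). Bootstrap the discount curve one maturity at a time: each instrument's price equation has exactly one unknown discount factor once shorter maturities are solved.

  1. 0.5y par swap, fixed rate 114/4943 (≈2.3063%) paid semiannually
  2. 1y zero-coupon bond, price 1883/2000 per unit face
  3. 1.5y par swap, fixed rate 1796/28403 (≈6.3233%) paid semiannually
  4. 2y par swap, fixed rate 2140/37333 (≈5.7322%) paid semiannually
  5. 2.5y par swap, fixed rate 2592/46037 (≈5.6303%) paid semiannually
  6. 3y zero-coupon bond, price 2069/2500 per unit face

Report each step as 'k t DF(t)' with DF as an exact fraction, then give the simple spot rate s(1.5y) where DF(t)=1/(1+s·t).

1 1/2 4943/5000
2 1 1883/2000
3 3/2 4551/5000
4 2 893/1000
5 5/2 544/625
6 3 2069/2500
s(1.5y) = (1/(4551/5000) − 1)/(3/2) = 898/13653 ≈ 6.5773%

step 1 [0.5y] swap r/2=57/4943: DF=(1 − 57/4943·(0))/(1+57/4943) = 4943/5000 ≈ 0.988600
step 2 [1y] zero: DF = P = 1883/2000 ≈ 0.941500
step 3 [1.5y] swap r/2=898/28403: DF=(1 − 898/28403·(0.988600+0.941500))/(1+898/28403) = 4551/5000 ≈ 0.910200
step 4 [2y] swap r/2=1070/37333: DF=(1 − 1070/37333·(0.988600+0.941500+0.910200))/(1+1070/37333) = 893/1000 ≈ 0.893000
step 5 [2.5y] swap r/2=1296/46037: DF=(1 − 1296/46037·(0.988600+0.941500+0.910200+0.893000))/(1+1296/46037) = 544/625 ≈ 0.870400
step 6 [3y] zero: DF = P = 2069/2500 ≈ 0.827600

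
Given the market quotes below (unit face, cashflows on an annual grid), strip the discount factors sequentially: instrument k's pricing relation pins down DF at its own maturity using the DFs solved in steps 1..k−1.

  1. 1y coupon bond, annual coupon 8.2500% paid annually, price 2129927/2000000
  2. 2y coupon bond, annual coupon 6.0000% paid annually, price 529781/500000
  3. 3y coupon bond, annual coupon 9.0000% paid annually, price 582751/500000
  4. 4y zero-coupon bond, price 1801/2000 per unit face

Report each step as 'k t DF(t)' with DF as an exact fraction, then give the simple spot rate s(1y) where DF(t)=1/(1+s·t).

1 1 4919/5000
2 2 9439/10000
3 3 9101/10000
4 4 1801/2000
s(1y) = (1/(4919/5000) − 1)/(1) = 81/4919 ≈ 1.6467%

step 1 [1y] bond c/1=33/400: DF=(2129927/2000000 − 33/400·(0))/(1+33/400) = 4919/5000 ≈ 0.983800
step 2 [2y] bond c/1=3/50: DF=(529781/500000 − 3/50·(0.983800))/(1+3/50) = 9439/10000 ≈ 0.943900
step 3 [3y] bond c/1=9/100: DF=(582751/500000 − 9/100·(0.983800+0.943900))/(1+9/100) = 9101/10000 ≈ 0.910100
step 4 [4y] zero: DF = P = 1801/2000 ≈ 0.900500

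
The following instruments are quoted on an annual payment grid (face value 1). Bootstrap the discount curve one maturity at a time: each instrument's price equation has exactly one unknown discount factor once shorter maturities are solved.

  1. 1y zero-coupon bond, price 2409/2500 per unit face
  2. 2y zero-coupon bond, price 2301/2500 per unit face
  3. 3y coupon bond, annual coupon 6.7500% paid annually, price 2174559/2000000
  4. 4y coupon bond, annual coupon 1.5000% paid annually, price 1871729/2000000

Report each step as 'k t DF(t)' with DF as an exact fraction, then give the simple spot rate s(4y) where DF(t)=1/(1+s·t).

1 1 2409/2500
2 2 2301/2500
3 3 4497/5000
4 4 8809/10000
s(4y) = (1/(8809/10000) − 1)/(4) = 1191/35236 ≈ 3.3801%

step 1 [1y] zero: DF = P = 2409/2500 ≈ 0.963600
step 2 [2y] zero: DF = P = 2301/2500 ≈ 0.920400
step 3 [3y] bond c/1=27/400: DF=(2174559/2000000 − 27/400·(0.963600+0.920400))/(1+27/400) = 4497/5000 ≈ 0.899400
step 4 [4y] bond c/1=3/200: DF=(1871729/2000000 − 3/200·(0.963600+0.920400+0.899400))/(1+3/200) = 8809/10000 ≈ 0.880900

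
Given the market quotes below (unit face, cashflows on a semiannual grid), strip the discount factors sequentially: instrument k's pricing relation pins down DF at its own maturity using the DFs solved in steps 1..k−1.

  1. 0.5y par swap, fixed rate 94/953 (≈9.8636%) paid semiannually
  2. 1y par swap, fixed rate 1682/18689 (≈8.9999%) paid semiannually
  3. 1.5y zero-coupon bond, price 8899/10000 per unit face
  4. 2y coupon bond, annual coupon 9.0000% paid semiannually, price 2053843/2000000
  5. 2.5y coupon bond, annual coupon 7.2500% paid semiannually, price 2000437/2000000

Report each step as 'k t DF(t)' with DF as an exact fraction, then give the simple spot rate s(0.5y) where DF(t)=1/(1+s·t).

step 1 [0.5y] swap r/2=47/953: DF=(1 − 47/953·(0))/(1+47/953) = 953/1000 ≈ 0.953000
step 2 [1y] swap r/2=841/18689: DF=(1 − 841/18689·(0.953000))/(1+841/18689) = 9159/10000 ≈ 0.915900
step 3 [1.5y] zero: DF = P = 8899/10000 ≈ 0.889900
step 4 [2y] bond c/2=9/200: DF=(2053843/2000000 − 9/200·(0.953000+0.915900+0.889900))/(1+9/200) = 8639/10000 ≈ 0.863900
step 5 [2.5y] bond c/2=29/800: DF=(2000437/2000000 − 29/800·(0.953000+0.915900+0.889900+0.863900))/(1+29/800) = 1677/2000 ≈ 0.838500

1 1/2 953/1000
2 1 9159/10000
3 3/2 8899/10000
4 2 8639/10000
5 5/2 1677/2000
s(0.5y) = (1/(953/1000) − 1)/(1/2) = 94/953 ≈ 9.8636%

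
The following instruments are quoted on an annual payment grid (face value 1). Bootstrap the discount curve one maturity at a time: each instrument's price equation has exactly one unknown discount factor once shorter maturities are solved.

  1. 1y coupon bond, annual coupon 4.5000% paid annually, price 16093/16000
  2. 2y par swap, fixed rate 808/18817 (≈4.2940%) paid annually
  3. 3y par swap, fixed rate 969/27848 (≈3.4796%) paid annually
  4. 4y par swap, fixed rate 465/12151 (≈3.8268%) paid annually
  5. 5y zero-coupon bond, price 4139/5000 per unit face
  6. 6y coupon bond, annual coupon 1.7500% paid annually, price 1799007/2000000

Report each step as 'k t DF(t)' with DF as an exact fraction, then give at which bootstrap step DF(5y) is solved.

1 1 77/80
2 2 1149/1250
3 3 9031/10000
4 4 1721/2000
5 5 4139/5000
6 6 8071/10000
DF(5y) is solved at step 5

step 1 [1y] bond c/1=9/200: DF=(16093/16000 − 9/200·(0))/(1+9/200) = 77/80 ≈ 0.962500
step 2 [2y] swap r/1=808/18817: DF=(1 − 808/18817·(0.962500))/(1+808/18817) = 1149/1250 ≈ 0.919200
step 3 [3y] swap r/1=969/27848: DF=(1 − 969/27848·(0.962500+0.919200))/(1+969/27848) = 9031/10000 ≈ 0.903100
step 4 [4y] swap r/1=465/12151: DF=(1 − 465/12151·(0.962500+0.919200+0.903100))/(1+465/12151) = 1721/2000 ≈ 0.860500
step 5 [5y] zero: DF = P = 4139/5000 ≈ 0.827800
step 6 [6y] bond c/1=7/400: DF=(1799007/2000000 − 7/400·(0.962500+0.919200+0.903100+0.860500+0.827800))/(1+7/400) = 8071/10000 ≈ 0.807100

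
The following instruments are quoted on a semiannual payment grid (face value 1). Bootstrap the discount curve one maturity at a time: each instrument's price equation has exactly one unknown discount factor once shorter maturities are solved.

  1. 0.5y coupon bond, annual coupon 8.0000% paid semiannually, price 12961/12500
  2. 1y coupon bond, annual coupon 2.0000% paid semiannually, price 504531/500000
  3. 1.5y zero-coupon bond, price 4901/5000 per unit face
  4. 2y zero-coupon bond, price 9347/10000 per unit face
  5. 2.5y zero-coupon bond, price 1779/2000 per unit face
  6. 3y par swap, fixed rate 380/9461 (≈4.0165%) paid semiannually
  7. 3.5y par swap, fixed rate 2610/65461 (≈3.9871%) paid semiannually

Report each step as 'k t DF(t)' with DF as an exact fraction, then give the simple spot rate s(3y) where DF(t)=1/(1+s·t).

step 1 [0.5y] bond c/2=1/25: DF=(12961/12500 − 1/25·(0))/(1+1/25) = 997/1000 ≈ 0.997000
step 2 [1y] bond c/2=1/100: DF=(504531/500000 − 1/100·(0.997000))/(1+1/100) = 2473/2500 ≈ 0.989200
step 3 [1.5y] zero: DF = P = 4901/5000 ≈ 0.980200
step 4 [2y] zero: DF = P = 9347/10000 ≈ 0.934700
step 5 [2.5y] zero: DF = P = 1779/2000 ≈ 0.889500
step 6 [3y] swap r/2=190/9461: DF=(1 − 190/9461·(0.997000+0.989200+0.980200+0.934700+0.889500))/(1+190/9461) = 443/500 ≈ 0.886000
step 7 [3.5y] swap r/2=1305/65461: DF=(1 − 1305/65461·(0.997000+0.989200+0.980200+0.934700+0.889500+0.886000))/(1+1305/65461) = 1739/2000 ≈ 0.869500

1 1/2 997/1000
2 1 2473/2500
3 3/2 4901/5000
4 2 9347/10000
5 5/2 1779/2000
6 3 443/500
7 7/2 1739/2000
s(3y) = (1/(443/500) − 1)/(3) = 19/443 ≈ 4.2889%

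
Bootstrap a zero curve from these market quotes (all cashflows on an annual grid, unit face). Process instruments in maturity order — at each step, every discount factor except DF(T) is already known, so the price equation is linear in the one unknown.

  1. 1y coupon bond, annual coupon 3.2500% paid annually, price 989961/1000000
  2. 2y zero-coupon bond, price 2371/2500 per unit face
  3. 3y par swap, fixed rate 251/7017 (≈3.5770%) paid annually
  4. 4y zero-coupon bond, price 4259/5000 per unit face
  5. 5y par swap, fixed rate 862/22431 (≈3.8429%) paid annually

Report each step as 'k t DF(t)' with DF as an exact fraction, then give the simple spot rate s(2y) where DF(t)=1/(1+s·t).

step 1 [1y] bond c/1=13/400: DF=(989961/1000000 − 13/400·(0))/(1+13/400) = 2397/2500 ≈ 0.958800
step 2 [2y] zero: DF = P = 2371/2500 ≈ 0.948400
step 3 [3y] swap r/1=251/7017: DF=(1 − 251/7017·(0.958800+0.948400))/(1+251/7017) = 2249/2500 ≈ 0.899600
step 4 [4y] zero: DF = P = 4259/5000 ≈ 0.851800
step 5 [5y] swap r/1=862/22431: DF=(1 − 862/22431·(0.958800+0.948400+0.899600+0.851800))/(1+862/22431) = 2069/2500 ≈ 0.827600

1 1 2397/2500
2 2 2371/2500
3 3 2249/2500
4 4 4259/5000
5 5 2069/2500
s(2y) = (1/(2371/2500) − 1)/(2) = 129/4742 ≈ 2.7204%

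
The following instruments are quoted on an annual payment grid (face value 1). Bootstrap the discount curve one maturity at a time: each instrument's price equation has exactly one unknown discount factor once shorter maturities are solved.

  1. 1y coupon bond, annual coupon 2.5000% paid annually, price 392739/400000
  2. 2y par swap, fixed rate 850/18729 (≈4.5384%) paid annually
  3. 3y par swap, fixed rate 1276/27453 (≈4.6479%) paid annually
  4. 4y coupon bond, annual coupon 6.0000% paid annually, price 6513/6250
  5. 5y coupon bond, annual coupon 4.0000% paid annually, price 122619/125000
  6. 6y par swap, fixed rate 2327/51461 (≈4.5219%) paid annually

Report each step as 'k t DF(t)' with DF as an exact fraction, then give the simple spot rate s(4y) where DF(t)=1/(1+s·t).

step 1 [1y] bond c/1=1/40: DF=(392739/400000 − 1/40·(0))/(1+1/40) = 9579/10000 ≈ 0.957900
step 2 [2y] swap r/1=850/18729: DF=(1 − 850/18729·(0.957900))/(1+850/18729) = 183/200 ≈ 0.915000
step 3 [3y] swap r/1=1276/27453: DF=(1 − 1276/27453·(0.957900+0.915000))/(1+1276/27453) = 2181/2500 ≈ 0.872400
step 4 [4y] bond c/1=3/50: DF=(6513/6250 − 3/50·(0.957900+0.915000+0.872400))/(1+3/50) = 8277/10000 ≈ 0.827700
step 5 [5y] bond c/1=1/25: DF=(122619/125000 − 1/25·(0.957900+0.915000+0.872400+0.827700))/(1+1/25) = 4029/5000 ≈ 0.805800
step 6 [6y] swap r/1=2327/51461: DF=(1 − 2327/51461·(0.957900+0.915000+0.872400+0.827700+0.805800))/(1+2327/51461) = 7673/10000 ≈ 0.767300

1 1 9579/10000
2 2 183/200
3 3 2181/2500
4 4 8277/10000
5 5 4029/5000
6 6 7673/10000
s(4y) = (1/(8277/10000) − 1)/(4) = 1723/33108 ≈ 5.2042%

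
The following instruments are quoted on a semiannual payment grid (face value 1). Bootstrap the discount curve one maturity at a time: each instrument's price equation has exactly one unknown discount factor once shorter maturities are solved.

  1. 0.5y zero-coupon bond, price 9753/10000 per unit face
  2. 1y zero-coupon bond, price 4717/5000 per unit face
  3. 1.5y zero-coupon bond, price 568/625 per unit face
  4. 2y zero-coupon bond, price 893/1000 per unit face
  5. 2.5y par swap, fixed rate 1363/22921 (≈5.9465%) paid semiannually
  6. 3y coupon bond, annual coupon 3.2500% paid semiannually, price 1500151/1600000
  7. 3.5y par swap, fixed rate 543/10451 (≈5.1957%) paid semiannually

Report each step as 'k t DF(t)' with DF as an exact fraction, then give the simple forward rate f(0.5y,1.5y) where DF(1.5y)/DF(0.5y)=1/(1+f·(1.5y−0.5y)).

step 1 [0.5y] zero: DF = P = 9753/10000 ≈ 0.975300
step 2 [1y] zero: DF = P = 4717/5000 ≈ 0.943400
step 3 [1.5y] zero: DF = P = 568/625 ≈ 0.908800
step 4 [2y] zero: DF = P = 893/1000 ≈ 0.893000
step 5 [2.5y] swap r/2=1363/45842: DF=(1 − 1363/45842·(0.975300+0.943400+0.908800+0.893000))/(1+1363/45842) = 8637/10000 ≈ 0.863700
step 6 [3y] bond c/2=13/800: DF=(1500151/1600000 − 13/800·(0.975300+0.943400+0.908800+0.893000+0.863700))/(1+13/800) = 8493/10000 ≈ 0.849300
step 7 [3.5y] swap r/2=543/20902: DF=(1 − 543/20902·(0.975300+0.943400+0.908800+0.893000+0.863700+0.849300))/(1+543/20902) = 8371/10000 ≈ 0.837100

1 1/2 9753/10000
2 1 4717/5000
3 3/2 568/625
4 2 893/1000
5 5/2 8637/10000
6 3 8493/10000
7 7/2 8371/10000
f(0.5y,1.5y) = ((9753/10000)/(568/625) − 1)/(1) = 665/9088 ≈ 7.3173%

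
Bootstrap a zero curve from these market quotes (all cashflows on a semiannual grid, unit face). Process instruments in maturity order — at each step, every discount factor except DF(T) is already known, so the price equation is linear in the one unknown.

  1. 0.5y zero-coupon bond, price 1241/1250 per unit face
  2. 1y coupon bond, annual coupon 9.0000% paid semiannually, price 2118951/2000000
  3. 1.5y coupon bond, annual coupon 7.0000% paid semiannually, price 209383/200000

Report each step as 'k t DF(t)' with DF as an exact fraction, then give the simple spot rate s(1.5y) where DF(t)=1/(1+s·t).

1 1/2 1241/1250
2 1 9711/10000
3 3/2 9451/10000
s(1.5y) = (1/(9451/10000) − 1)/(3/2) = 366/9451 ≈ 3.8726%

step 1 [0.5y] zero: DF = P = 1241/1250 ≈ 0.992800
step 2 [1y] bond c/2=9/200: DF=(2118951/2000000 − 9/200·(0.992800))/(1+9/200) = 9711/10000 ≈ 0.971100
step 3 [1.5y] bond c/2=7/200: DF=(209383/200000 − 7/200·(0.992800+0.971100))/(1+7/200) = 9451/10000 ≈ 0.945100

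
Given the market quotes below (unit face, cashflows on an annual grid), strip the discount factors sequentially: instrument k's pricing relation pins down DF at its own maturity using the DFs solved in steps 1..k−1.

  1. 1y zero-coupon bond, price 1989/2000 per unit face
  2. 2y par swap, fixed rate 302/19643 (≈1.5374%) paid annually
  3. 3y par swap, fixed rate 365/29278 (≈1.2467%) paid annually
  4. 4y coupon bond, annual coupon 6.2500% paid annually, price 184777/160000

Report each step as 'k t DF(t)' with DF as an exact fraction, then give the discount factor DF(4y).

1 1 1989/2000
2 2 4849/5000
3 3 1927/2000
4 4 9147/10000
DF(4y) = 9147/10000 ≈ 0.914700

step 1 [1y] zero: DF = P = 1989/2000 ≈ 0.994500
step 2 [2y] swap r/1=302/19643: DF=(1 − 302/19643·(0.994500))/(1+302/19643) = 4849/5000 ≈ 0.969800
step 3 [3y] swap r/1=365/29278: DF=(1 − 365/29278·(0.994500+0.969800))/(1+365/29278) = 1927/2000 ≈ 0.963500
step 4 [4y] bond c/1=1/16: DF=(184777/160000 − 1/16·(0.994500+0.969800+0.963500))/(1+1/16) = 9147/10000 ≈ 0.914700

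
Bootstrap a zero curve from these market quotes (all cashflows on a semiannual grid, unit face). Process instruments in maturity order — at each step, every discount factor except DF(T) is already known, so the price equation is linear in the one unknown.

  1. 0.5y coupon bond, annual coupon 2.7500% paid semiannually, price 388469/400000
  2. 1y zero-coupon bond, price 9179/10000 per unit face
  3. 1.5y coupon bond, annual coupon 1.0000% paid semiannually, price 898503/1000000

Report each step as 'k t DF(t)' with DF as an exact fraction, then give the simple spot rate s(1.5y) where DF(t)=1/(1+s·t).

step 1 [0.5y] bond c/2=11/800: DF=(388469/400000 − 11/800·(0))/(1+11/800) = 479/500 ≈ 0.958000
step 2 [1y] zero: DF = P = 9179/10000 ≈ 0.917900
step 3 [1.5y] bond c/2=1/200: DF=(898503/1000000 − 1/200·(0.958000+0.917900))/(1+1/200) = 8847/10000 ≈ 0.884700

1 1/2 479/500
2 1 9179/10000
3 3/2 8847/10000
s(1.5y) = (1/(8847/10000) − 1)/(3/2) = 2306/26541 ≈ 8.6884%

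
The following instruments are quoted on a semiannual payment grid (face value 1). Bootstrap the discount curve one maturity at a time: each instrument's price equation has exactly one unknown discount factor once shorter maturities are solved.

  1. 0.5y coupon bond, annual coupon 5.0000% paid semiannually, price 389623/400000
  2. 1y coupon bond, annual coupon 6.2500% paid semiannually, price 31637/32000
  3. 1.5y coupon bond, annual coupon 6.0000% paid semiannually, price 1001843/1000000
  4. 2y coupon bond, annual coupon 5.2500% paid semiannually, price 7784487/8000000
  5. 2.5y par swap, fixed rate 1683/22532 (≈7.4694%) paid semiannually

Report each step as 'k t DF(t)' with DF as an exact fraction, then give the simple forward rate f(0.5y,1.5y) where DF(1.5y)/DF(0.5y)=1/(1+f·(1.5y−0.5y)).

step 1 [0.5y] bond c/2=1/40: DF=(389623/400000 − 1/40·(0))/(1+1/40) = 9503/10000 ≈ 0.950300
step 2 [1y] bond c/2=1/32: DF=(31637/32000 − 1/32·(0.950300))/(1+1/32) = 9299/10000 ≈ 0.929900
step 3 [1.5y] bond c/2=3/100: DF=(1001843/1000000 − 3/100·(0.950300+0.929900))/(1+3/100) = 9179/10000 ≈ 0.917900
step 4 [2y] bond c/2=21/800: DF=(7784487/8000000 − 21/800·(0.950300+0.929900+0.917900))/(1+21/800) = 4383/5000 ≈ 0.876600
step 5 [2.5y] swap r/2=1683/45064: DF=(1 − 1683/45064·(0.950300+0.929900+0.917900+0.876600))/(1+1683/45064) = 8317/10000 ≈ 0.831700

1 1/2 9503/10000
2 1 9299/10000
3 3/2 9179/10000
4 2 4383/5000
5 5/2 8317/10000
f(0.5y,1.5y) = ((9503/10000)/(9179/10000) − 1)/(1) = 324/9179 ≈ 3.5298%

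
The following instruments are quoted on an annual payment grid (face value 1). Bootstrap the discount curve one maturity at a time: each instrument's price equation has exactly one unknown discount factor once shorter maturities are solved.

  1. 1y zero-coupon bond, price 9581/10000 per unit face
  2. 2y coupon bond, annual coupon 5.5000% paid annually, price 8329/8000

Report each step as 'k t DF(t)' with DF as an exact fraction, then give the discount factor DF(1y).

1 1 9581/10000
2 2 9369/10000
DF(1y) = 9581/10000 ≈ 0.958100

step 1 [1y] zero: DF = P = 9581/10000 ≈ 0.958100
step 2 [2y] bond c/1=11/200: DF=(8329/8000 − 11/200·(0.958100))/(1+11/200) = 9369/10000 ≈ 0.936900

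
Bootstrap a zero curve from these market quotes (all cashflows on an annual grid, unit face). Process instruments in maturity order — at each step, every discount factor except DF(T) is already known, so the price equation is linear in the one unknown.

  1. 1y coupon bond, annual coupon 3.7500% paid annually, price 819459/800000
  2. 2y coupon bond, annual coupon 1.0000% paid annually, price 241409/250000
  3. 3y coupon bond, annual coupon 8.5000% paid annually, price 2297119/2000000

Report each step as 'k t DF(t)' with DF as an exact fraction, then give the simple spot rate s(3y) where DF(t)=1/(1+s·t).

1 1 9873/10000
2 2 9463/10000
3 3 9071/10000
s(3y) = (1/(9071/10000) − 1)/(3) = 929/27213 ≈ 3.4138%

step 1 [1y] bond c/1=3/80: DF=(819459/800000 − 3/80·(0))/(1+3/80) = 9873/10000 ≈ 0.987300
step 2 [2y] bond c/1=1/100: DF=(241409/250000 − 1/100·(0.987300))/(1+1/100) = 9463/10000 ≈ 0.946300
step 3 [3y] bond c/1=17/200: DF=(2297119/2000000 − 17/200·(0.987300+0.946300))/(1+17/200) = 9071/10000 ≈ 0.907100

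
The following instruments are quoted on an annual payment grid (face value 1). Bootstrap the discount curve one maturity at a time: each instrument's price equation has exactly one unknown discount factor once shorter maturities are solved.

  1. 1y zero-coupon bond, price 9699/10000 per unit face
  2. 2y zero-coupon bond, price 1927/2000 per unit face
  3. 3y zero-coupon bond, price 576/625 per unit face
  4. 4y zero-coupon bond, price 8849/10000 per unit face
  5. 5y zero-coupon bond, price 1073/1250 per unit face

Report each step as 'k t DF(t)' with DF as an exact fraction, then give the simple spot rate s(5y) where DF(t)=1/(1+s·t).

step 1 [1y] zero: DF = P = 9699/10000 ≈ 0.969900
step 2 [2y] zero: DF = P = 1927/2000 ≈ 0.963500
step 3 [3y] zero: DF = P = 576/625 ≈ 0.921600
step 4 [4y] zero: DF = P = 8849/10000 ≈ 0.884900
step 5 [5y] zero: DF = P = 1073/1250 ≈ 0.858400

1 1 9699/10000
2 2 1927/2000
3 3 576/625
4 4 8849/10000
5 5 1073/1250
s(5y) = (1/(1073/1250) − 1)/(5) = 177/5365 ≈ 3.2992%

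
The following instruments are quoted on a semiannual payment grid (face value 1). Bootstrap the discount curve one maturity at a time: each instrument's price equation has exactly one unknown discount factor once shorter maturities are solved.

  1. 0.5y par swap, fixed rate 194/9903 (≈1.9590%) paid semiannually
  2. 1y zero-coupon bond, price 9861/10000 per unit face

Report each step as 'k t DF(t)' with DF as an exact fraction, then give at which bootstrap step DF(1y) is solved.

step 1 [0.5y] swap r/2=97/9903: DF=(1 − 97/9903·(0))/(1+97/9903) = 9903/10000 ≈ 0.990300
step 2 [1y] zero: DF = P = 9861/10000 ≈ 0.986100

1 1/2 9903/10000
2 1 9861/10000
DF(1y) is solved at step 2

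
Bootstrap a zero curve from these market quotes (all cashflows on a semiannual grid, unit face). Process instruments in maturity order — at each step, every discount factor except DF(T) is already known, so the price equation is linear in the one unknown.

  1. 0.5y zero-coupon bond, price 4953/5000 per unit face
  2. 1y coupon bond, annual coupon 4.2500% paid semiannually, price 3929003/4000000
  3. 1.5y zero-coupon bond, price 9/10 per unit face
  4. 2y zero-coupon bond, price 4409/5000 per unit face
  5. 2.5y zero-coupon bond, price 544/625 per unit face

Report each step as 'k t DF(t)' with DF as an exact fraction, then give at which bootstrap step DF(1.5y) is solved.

step 1 [0.5y] zero: DF = P = 4953/5000 ≈ 0.990600
step 2 [1y] bond c/2=17/800: DF=(3929003/4000000 − 17/800·(0.990600))/(1+17/800) = 2353/2500 ≈ 0.941200
step 3 [1.5y] zero: DF = P = 9/10 ≈ 0.900000
step 4 [2y] zero: DF = P = 4409/5000 ≈ 0.881800
step 5 [2.5y] zero: DF = P = 544/625 ≈ 0.870400

1 1/2 4953/5000
2 1 2353/2500
3 3/2 9/10
4 2 4409/5000
5 5/2 544/625
DF(1.5y) is solved at step 3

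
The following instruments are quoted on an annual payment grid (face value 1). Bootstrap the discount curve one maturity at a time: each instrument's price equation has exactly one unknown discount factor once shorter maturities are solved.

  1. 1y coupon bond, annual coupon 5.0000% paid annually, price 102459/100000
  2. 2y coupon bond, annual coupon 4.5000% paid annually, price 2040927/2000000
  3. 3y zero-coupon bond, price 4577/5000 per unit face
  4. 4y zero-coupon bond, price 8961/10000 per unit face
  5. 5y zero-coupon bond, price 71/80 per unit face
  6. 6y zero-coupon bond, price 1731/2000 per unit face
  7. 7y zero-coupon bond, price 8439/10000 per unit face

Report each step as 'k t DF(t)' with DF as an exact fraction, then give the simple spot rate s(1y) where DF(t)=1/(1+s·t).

1 1 4879/5000
2 2 1869/2000
3 3 4577/5000
4 4 8961/10000
5 5 71/80
6 6 1731/2000
7 7 8439/10000
s(1y) = (1/(4879/5000) − 1)/(1) = 121/4879 ≈ 2.4800%

step 1 [1y] bond c/1=1/20: DF=(102459/100000 − 1/20·(0))/(1+1/20) = 4879/5000 ≈ 0.975800
step 2 [2y] bond c/1=9/200: DF=(2040927/2000000 − 9/200·(0.975800))/(1+9/200) = 1869/2000 ≈ 0.934500
step 3 [3y] zero: DF = P = 4577/5000 ≈ 0.915400
step 4 [4y] zero: DF = P = 8961/10000 ≈ 0.896100
step 5 [5y] zero: DF = P = 71/80 ≈ 0.887500
step 6 [6y] zero: DF = P = 1731/2000 ≈ 0.865500
step 7 [7y] zero: DF = P = 8439/10000 ≈ 0.843900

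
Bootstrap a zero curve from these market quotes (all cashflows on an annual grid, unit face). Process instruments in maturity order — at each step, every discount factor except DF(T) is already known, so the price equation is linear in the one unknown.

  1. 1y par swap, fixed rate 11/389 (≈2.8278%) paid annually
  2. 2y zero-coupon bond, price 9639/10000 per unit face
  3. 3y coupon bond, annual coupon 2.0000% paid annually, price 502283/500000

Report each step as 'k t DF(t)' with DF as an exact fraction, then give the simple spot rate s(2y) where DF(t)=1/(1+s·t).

1 1 389/400
2 2 9639/10000
3 3 9469/10000
s(2y) = (1/(9639/10000) − 1)/(2) = 361/19278 ≈ 1.8726%

step 1 [1y] swap r/1=11/389: DF=(1 − 11/389·(0))/(1+11/389) = 389/400 ≈ 0.972500
step 2 [2y] zero: DF = P = 9639/10000 ≈ 0.963900
step 3 [3y] bond c/1=1/50: DF=(502283/500000 − 1/50·(0.972500+0.963900))/(1+1/50) = 9469/10000 ≈ 0.946900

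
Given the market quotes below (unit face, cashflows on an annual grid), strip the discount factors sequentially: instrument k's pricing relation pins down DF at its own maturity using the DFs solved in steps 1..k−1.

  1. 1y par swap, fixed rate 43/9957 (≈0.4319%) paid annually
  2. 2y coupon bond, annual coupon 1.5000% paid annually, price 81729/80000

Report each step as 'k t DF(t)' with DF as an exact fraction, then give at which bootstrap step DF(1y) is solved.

1 1 9957/10000
2 2 4959/5000
DF(1y) is solved at step 1

step 1 [1y] swap r/1=43/9957: DF=(1 − 43/9957·(0))/(1+43/9957) = 9957/10000 ≈ 0.995700
step 2 [2y] bond c/1=3/200: DF=(81729/80000 − 3/200·(0.995700))/(1+3/200) = 4959/5000 ≈ 0.991800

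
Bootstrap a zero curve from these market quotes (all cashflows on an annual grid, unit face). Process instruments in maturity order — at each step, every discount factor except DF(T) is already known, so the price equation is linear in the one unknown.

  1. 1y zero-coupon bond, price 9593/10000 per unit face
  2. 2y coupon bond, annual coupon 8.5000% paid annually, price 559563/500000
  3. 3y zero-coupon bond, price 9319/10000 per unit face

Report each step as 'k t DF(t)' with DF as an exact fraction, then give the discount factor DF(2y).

1 1 9593/10000
2 2 9563/10000
3 3 9319/10000
DF(2y) = 9563/10000 ≈ 0.956300

step 1 [1y] zero: DF = P = 9593/10000 ≈ 0.959300
step 2 [2y] bond c/1=17/200: DF=(559563/500000 − 17/200·(0.959300))/(1+17/200) = 9563/10000 ≈ 0.956300
step 3 [3y] zero: DF = P = 9319/10000 ≈ 0.931900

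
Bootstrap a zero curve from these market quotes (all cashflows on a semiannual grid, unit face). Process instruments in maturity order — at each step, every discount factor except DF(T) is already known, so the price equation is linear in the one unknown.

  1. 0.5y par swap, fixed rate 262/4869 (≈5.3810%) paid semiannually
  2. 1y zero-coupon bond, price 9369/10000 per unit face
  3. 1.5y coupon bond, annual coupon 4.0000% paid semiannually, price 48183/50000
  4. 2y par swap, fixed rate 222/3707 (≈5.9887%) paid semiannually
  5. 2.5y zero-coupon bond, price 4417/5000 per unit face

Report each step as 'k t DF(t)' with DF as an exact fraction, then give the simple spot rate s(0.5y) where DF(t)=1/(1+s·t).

step 1 [0.5y] swap r/2=131/4869: DF=(1 − 131/4869·(0))/(1+131/4869) = 4869/5000 ≈ 0.973800
step 2 [1y] zero: DF = P = 9369/10000 ≈ 0.936900
step 3 [1.5y] bond c/2=1/50: DF=(48183/50000 − 1/50·(0.973800+0.936900))/(1+1/50) = 9073/10000 ≈ 0.907300
step 4 [2y] swap r/2=111/3707: DF=(1 − 111/3707·(0.973800+0.936900+0.907300))/(1+111/3707) = 889/1000 ≈ 0.889000
step 5 [2.5y] zero: DF = P = 4417/5000 ≈ 0.883400

1 1/2 4869/5000
2 1 9369/10000
3 3/2 9073/10000
4 2 889/1000
5 5/2 4417/5000
s(0.5y) = (1/(4869/5000) − 1)/(1/2) = 262/4869 ≈ 5.3810%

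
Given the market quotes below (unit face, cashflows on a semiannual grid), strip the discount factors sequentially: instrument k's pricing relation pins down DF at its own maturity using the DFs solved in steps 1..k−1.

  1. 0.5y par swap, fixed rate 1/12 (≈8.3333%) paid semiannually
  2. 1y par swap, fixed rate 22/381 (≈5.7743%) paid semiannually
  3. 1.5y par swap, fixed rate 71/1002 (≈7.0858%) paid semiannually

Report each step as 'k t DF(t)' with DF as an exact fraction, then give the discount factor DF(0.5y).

step 1 [0.5y] swap r/2=1/24: DF=(1 − 1/24·(0))/(1+1/24) = 24/25 ≈ 0.960000
step 2 [1y] swap r/2=11/381: DF=(1 − 11/381·(0.960000))/(1+11/381) = 189/200 ≈ 0.945000
step 3 [1.5y] swap r/2=71/2004: DF=(1 − 71/2004·(0.960000+0.945000))/(1+71/2004) = 4503/5000 ≈ 0.900600

1 1/2 24/25
2 1 189/200
3 3/2 4503/5000
DF(0.5y) = 24/25 ≈ 0.960000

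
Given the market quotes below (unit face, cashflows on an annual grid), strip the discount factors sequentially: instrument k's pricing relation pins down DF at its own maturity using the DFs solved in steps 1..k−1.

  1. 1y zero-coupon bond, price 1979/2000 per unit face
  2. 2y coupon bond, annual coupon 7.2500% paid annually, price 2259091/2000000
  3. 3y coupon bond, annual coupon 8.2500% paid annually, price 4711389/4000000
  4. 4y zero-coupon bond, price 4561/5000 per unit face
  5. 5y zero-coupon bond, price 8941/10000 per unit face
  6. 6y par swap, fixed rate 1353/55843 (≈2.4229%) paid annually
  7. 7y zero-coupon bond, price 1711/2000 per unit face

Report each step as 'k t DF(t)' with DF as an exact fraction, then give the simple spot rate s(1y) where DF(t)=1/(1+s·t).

step 1 [1y] zero: DF = P = 1979/2000 ≈ 0.989500
step 2 [2y] bond c/1=29/400: DF=(2259091/2000000 − 29/400·(0.989500))/(1+29/400) = 9863/10000 ≈ 0.986300
step 3 [3y] bond c/1=33/400: DF=(4711389/4000000 − 33/400·(0.989500+0.986300))/(1+33/400) = 15/16 ≈ 0.937500
step 4 [4y] zero: DF = P = 4561/5000 ≈ 0.912200
step 5 [5y] zero: DF = P = 8941/10000 ≈ 0.894100
step 6 [6y] swap r/1=1353/55843: DF=(1 − 1353/55843·(0.989500+0.986300+0.937500+0.912200+0.894100))/(1+1353/55843) = 8647/10000 ≈ 0.864700
step 7 [7y] zero: DF = P = 1711/2000 ≈ 0.855500

1 1 1979/2000
2 2 9863/10000
3 3 15/16
4 4 4561/5000
5 5 8941/10000
6 6 8647/10000
7 7 1711/2000
s(1y) = (1/(1979/2000) − 1)/(1) = 21/1979 ≈ 1.0611%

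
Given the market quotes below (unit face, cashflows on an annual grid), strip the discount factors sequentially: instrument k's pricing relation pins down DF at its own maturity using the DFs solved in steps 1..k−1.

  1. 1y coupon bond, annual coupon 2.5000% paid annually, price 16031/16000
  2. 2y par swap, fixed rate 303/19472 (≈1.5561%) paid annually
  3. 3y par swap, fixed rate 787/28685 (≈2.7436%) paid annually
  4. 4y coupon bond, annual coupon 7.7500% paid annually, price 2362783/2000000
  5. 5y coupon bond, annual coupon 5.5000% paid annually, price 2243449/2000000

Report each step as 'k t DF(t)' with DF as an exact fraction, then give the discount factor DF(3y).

1 1 391/400
2 2 9697/10000
3 3 9213/10000
4 4 8901/10000
5 5 8673/10000
DF(3y) = 9213/10000 ≈ 0.921300

step 1 [1y] bond c/1=1/40: DF=(16031/16000 − 1/40·(0))/(1+1/40) = 391/400 ≈ 0.977500
step 2 [2y] swap r/1=303/19472: DF=(1 − 303/19472·(0.977500))/(1+303/19472) = 9697/10000 ≈ 0.969700
step 3 [3y] swap r/1=787/28685: DF=(1 − 787/28685·(0.977500+0.969700))/(1+787/28685) = 9213/10000 ≈ 0.921300
step 4 [4y] bond c/1=31/400: DF=(2362783/2000000 − 31/400·(0.977500+0.969700+0.921300))/(1+31/400) = 8901/10000 ≈ 0.890100
step 5 [5y] bond c/1=11/200: DF=(2243449/2000000 − 11/200·(0.977500+0.969700+0.921300+0.890100))/(1+11/200) = 8673/10000 ≈ 0.867300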